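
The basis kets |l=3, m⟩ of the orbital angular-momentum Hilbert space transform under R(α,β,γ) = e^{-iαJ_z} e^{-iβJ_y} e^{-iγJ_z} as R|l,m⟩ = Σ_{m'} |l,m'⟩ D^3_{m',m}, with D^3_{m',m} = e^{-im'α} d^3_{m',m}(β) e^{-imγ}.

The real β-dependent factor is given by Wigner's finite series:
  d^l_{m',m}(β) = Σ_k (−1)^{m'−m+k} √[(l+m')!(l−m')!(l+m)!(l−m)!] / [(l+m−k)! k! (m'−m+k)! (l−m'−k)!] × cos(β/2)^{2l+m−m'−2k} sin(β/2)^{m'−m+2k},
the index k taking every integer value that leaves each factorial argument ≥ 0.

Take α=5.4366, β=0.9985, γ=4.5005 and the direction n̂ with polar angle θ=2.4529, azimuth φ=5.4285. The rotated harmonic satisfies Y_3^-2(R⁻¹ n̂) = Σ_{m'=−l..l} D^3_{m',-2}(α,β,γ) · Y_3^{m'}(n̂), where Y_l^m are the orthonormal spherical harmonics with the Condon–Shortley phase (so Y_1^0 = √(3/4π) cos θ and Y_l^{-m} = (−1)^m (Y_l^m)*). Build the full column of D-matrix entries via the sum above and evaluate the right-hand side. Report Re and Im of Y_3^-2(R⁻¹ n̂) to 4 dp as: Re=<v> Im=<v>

Re=-0.1072 Im=0.0470

Need the full column D^3_{m',-2} for m'=−3..3 at α=5.4366, β=0.9985, γ=4.5005.
cos(β/2)=0.877942, sin(β/2)=0.478767
d^3_{-3,-2}: single k=1 term ⇒ +0.611686;  D = +0.602015+0.108342i
d^3_{-2,-2}: k∈[0..1] ⇒ +0.457925 -0.680898 = -0.222972;  D = -0.115813-0.190537i
d^3_{-1,-2}: k∈[0..1] ⇒ -0.789684 +0.469678 = -0.320006;  D = +0.094700-0.305672i
d^3_{0,-2}: k∈[0..1] ⇒ +0.745886 -0.221814 = +0.524072;  D = -0.477713+0.215502i
d^3_{1,-2}: k∈[0..1] ⇒ -0.469678 +0.069837 = -0.399841;  D = +0.364631+0.164064i
d^3_{2,-2}: k∈[0..1] ⇒ +0.202488 -0.012043 = +0.190445;  D = -0.056536-0.181860i
d^3_{3,-2}: single k=0 term ⇒ -0.054096;  D = -0.028053+0.046254i
Y_3^{m'}(θ=2.4529,φ=5.4285) and Σ D·Y over m':
  (+0.6020+0.1083i)·(-0.0897+0.0585i)  (-0.1158-0.1905i)·(+0.0440-0.3156i)  (+0.0947-0.3057i)·(+0.2670+0.3069i)  (-0.4777+0.2155i)·(+0.0056+0.0000i)  (+0.3646+0.1641i)·(-0.2670+0.3069i)  (-0.0565-0.1819i)·(+0.0440+0.3156i)  (-0.0281+0.0463i)·(+0.0897+0.0585i)
Y_3^-2(R⁻¹ n̂) = -0.107207+0.047031i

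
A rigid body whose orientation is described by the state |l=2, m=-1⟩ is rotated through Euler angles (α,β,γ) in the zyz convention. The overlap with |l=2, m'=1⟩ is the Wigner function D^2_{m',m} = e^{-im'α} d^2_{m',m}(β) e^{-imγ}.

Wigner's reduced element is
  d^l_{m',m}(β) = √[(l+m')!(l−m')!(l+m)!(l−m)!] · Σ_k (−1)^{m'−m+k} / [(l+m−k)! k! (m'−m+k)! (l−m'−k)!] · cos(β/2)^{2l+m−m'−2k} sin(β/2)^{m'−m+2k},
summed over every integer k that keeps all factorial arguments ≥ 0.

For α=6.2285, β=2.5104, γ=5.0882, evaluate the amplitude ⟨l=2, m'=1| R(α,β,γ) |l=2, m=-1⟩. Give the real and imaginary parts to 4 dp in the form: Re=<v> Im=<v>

D^2_{1,-1}(6.2285,2.5104,5.0882) = e^{-i·1·6.2285}·d^2_{1,-1}(2.5104)·e^{-i·-1·5.0882}. Compute d first:
With c≡cos(β/2)=0.310383 and s≡sin(β/2)=0.950611, N=[6·1·1·6]^{1/2}=6.000000
k∈{0,1} keeps every argument non-negative
  k=0: (−1)^2·6.0000/(2)·0.3104^2·0.9506^2 = +0.261171
  k=1: (−1)^3·6.0000/(6)·0.3104^0·0.9506^4 = -0.816605
d^2_{1,-1}(2.5104) = +0.261171 -0.816605 = -0.555435
Attach z-rotation phases: D = e^{-i(1)(6.2285)}·(-0.555435)·e^{-i(-1)(5.0882)} = -0.231795+0.504756i

Re=-0.2318 Im=0.5048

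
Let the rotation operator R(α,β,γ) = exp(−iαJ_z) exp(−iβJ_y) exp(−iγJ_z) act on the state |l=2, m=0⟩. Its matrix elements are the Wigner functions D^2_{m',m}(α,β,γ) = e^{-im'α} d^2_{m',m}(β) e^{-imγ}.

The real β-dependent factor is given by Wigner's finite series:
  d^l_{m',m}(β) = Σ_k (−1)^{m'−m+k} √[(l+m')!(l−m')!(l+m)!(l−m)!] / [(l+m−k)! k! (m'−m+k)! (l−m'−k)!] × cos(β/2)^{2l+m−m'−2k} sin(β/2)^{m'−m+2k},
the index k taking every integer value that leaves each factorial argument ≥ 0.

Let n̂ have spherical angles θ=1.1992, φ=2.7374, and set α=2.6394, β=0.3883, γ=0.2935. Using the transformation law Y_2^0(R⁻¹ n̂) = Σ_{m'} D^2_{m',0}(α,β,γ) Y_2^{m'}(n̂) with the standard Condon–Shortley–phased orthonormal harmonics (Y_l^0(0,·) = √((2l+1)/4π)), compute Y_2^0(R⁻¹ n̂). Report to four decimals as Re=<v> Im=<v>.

Re=0.1314 Im=0.0000

Need the full column D^2_{m',0} for m'=−2..2 at α=2.6394, β=0.3883, γ=0.2935.
cos(β/2)=0.981212, sin(β/2)=0.192933
d^2_{-2,0}: single k=2 term ⇒ +0.087783;  D = +0.047105-0.074074i
d^2_{-1,0}: k∈[1..2] ⇒ +0.446447 -0.017261 = +0.429186;  D = -0.376194+0.206588i
d^2_{0,0}: k∈[0..2] ⇒ +0.926940 -0.143350 +0.001386 = +0.784975;  D = +0.784975+0.000000i
d^2_{1,0}: k∈[0..1] ⇒ -0.446447 +0.017261 = -0.429186;  D = +0.376194+0.206588i
d^2_{2,0}: single k=0 term ⇒ +0.087783;  D = +0.047105+0.074074i
Y_2^{m'}(θ=1.1992,φ=2.7374) and Σ D·Y over m':
  (+0.0471-0.0741i)·(+0.2316+0.2425i)  (-0.3762+0.2066i)·(-0.2403-0.1028i)  (+0.7850+0.0000i)·(-0.1906+0.0000i)  (+0.3762+0.2066i)·(+0.2403-0.1028i)  (+0.0471+0.0741i)·(+0.2316-0.2425i)
Y_2^0(R⁻¹ n̂) = +0.131373+0.000000i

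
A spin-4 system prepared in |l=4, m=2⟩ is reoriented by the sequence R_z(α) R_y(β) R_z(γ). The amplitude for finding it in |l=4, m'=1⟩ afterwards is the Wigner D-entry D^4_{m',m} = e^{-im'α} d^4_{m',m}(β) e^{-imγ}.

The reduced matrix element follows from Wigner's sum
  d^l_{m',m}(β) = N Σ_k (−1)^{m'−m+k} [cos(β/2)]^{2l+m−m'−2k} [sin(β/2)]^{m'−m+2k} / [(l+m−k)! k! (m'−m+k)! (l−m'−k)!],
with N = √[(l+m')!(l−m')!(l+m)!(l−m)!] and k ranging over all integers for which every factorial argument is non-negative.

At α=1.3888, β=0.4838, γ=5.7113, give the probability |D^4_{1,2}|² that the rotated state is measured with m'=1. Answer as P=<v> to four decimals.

First d^4_{1,2}(β=0.4838), then the phase factors e^{-i(1)α} and e^{-i(2)γ}:
With c≡cos(β/2)=0.970885 and s≡sin(β/2)=0.239548, N=[120·6·720·2]^{1/2}=1018.233765
The bounds max(0,m−m')=1 and min(l+m,l−m')=3 give 3 terms
  k=1: (−1)^0·1018.2338/(240)·0.9709^7·0.2395^1 = +0.826421
  k=2: (−1)^1·1018.2338/(48)·0.9709^5·0.2395^3 = -0.251548
  k=3: (−1)^2·1018.2338/(72)·0.9709^3·0.2395^5 = +0.010209
d^4_{1,2}(0.4838) = +0.826421 -0.251548 +0.010209 = +0.585083
|D^4_{1,2}|² = |d^4_{1,2}(β)|² = (+0.585083)² = 0.342322 (the z-rotation phases have unit modulus)

P=0.3423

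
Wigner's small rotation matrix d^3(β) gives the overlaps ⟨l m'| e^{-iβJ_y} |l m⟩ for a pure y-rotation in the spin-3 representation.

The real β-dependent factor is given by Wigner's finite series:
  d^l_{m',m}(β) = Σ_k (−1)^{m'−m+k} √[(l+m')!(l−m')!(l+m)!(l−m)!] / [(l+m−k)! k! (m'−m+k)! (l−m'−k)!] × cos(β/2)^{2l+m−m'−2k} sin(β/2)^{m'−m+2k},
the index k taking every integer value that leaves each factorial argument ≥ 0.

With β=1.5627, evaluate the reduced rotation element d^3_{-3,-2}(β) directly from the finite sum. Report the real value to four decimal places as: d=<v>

d^3_{-3,-2}(β=1.5627) via Wigner's sum:
c=cos(1.5627/2)=0.709963, s=sin(1.5627/2)=0.704239; N=√[1·720·1·120]=293.938769
The bounds max(0,m−m')=1 and min(l+m,l−m')=1 give 1 term
  k=1: (−1)^0·293.9388/(120)·0.7100^5·0.7042^1 = +0.311154
d^3_{-3,-2}(1.5627) = +0.311154

d=0.3112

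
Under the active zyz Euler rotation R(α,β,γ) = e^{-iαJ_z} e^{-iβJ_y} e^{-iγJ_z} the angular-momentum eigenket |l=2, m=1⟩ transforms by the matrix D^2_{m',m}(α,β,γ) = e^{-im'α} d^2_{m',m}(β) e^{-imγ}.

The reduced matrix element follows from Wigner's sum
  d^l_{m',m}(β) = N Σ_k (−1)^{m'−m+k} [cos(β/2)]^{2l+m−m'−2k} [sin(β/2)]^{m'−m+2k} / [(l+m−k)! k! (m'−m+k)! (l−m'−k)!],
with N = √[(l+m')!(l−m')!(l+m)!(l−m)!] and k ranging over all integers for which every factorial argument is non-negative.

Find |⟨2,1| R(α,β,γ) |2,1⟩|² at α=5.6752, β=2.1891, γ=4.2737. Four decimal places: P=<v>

Split into d^2_{1,1}(β=2.1891) × two z-phases.
Half-angle: c=0.458446, s=0.888722. N=√(6·1·6·1)=6.000000
Admissible k: 0..1 (factorial args all ≥0)
  k=0: (−1)^0·6.0000/(6)·0.4584^4·0.8887^0 = +0.044173
  k=1: (−1)^1·6.0000/(2)·0.4584^2·0.8887^2 = -0.498001
d^2_{1,1}(2.1891) = +0.044173 -0.498001 = -0.453828
|D^2_{1,1}|² = |d^2_{1,1}(β)|² = (-0.453828)² = 0.205960 (the z-rotation phases have unit modulus)

P=0.2060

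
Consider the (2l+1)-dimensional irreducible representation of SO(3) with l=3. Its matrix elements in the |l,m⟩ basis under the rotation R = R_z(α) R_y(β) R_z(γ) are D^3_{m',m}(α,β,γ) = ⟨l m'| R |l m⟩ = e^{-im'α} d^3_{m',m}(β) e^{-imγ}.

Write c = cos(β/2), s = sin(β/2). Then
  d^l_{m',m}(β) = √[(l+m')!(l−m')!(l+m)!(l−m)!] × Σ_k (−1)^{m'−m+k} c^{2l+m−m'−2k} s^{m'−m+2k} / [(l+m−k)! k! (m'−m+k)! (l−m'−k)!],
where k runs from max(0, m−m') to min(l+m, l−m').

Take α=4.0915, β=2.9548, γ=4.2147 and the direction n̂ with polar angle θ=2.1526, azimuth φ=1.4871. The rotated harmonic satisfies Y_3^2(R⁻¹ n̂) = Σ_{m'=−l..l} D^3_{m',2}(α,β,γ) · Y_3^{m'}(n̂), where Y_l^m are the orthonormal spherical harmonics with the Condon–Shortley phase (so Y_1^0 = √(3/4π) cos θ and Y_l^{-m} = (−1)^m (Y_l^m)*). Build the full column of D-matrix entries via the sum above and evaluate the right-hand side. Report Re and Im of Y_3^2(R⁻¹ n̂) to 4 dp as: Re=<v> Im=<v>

Need the full column D^3_{m',2} for m'=−3..3 at α=4.0915, β=2.9548, γ=4.2147.
cos(β/2)=0.093261, sin(β/2)=0.995642
d^3_{-3,2}: single k=5 term ⇒ +0.223506;  D = -0.170441-0.144585i
d^3_{-2,2}: k∈[4..5] ⇒ +0.042735 -0.974134 = -0.931399;  D = -0.903268+0.227182i
d^3_{-1,2}: k∈[3..4] ⇒ +0.005063 -0.288545 = -0.283482;  D = +0.103697-0.263835i
d^3_{0,2}: k∈[2..3] ⇒ +0.000411 -0.046813 = -0.046403;  D = +0.025252+0.038930i
d^3_{1,2}: k∈[1..2] ⇒ +0.000022 -0.005063 = -0.005041;  D = -0.005036-0.000229i
d^3_{2,2}: k∈[0..1] ⇒ +0.000001 -0.000375 = -0.000374;  D = +0.000231-0.000294i
d^3_{3,2}: single k=0 term ⇒ -0.000017;  D = +0.000005+0.000017i
Y_3^{m'}(θ=2.1526,φ=1.4871) and Σ D·Y over m':
  (-0.1704-0.1446i)·(-0.0605+0.2357i)  (-0.9033+0.2272i)·(+0.3865+0.0653i)  (+0.1037-0.2638i)·(+0.0115-0.1372i)  (+0.0253+0.0389i)·(+0.3056+0.0000i)  (-0.0050-0.0002i)·(-0.0115-0.1372i)  (+0.0002-0.0003i)·(+0.3865-0.0653i)  (+0.0000+0.0000i)·(+0.0605+0.2357i)
Y_3^2(R⁻¹ n̂) = -0.346799-0.007413i

Re=-0.3468 Im=-0.0074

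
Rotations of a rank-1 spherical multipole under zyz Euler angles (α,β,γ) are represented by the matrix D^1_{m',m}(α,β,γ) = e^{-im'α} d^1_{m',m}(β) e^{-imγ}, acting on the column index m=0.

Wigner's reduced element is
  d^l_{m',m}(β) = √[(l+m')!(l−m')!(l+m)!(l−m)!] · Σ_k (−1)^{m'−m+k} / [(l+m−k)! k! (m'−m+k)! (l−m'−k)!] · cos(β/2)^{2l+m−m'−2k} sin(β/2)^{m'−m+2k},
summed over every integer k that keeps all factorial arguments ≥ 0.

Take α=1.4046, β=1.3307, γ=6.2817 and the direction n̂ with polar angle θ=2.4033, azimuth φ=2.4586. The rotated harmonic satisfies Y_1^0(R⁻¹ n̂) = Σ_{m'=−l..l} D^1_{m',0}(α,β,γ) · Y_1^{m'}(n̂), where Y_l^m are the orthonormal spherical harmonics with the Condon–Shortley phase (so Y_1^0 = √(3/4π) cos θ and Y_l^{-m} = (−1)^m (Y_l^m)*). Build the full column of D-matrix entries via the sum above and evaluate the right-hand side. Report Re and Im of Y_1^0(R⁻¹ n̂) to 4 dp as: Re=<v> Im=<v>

Need the full column D^1_{m',0} for m'=−1..1 at α=1.4046, β=1.3307, γ=6.2817.
cos(β/2)=0.786701, sin(β/2)=0.617335
d^1_{-1,0}: single k=1 term ⇒ +0.686823;  D = +0.113623+0.677360i
d^1_{0,0}: k∈[0..1] ⇒ +0.618898 -0.381102 = +0.237796;  D = +0.237796+0.000000i
d^1_{1,0}: single k=0 term ⇒ -0.686823;  D = -0.113623+0.677360i
Y_1^{m'}(θ=2.4033,φ=2.4586) and Σ D·Y over m':
  (+0.1136+0.6774i)·(-0.1804-0.1468i)  (+0.2378+0.0000i)·(-0.3614+0.0000i)  (-0.1136+0.6774i)·(+0.1804-0.1468i)
Y_1^0(R⁻¹ n̂) = +0.071885+0.000000i

Re=0.0719 Im=0.0000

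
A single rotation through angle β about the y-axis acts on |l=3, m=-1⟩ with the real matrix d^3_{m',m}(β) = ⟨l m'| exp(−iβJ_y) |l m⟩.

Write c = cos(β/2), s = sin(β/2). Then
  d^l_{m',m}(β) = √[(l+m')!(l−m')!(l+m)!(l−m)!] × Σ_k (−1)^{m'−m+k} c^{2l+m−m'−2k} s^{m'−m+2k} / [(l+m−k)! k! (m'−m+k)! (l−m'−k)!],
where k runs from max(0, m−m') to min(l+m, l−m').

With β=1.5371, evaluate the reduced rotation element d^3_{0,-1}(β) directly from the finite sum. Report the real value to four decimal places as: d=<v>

d=0.4303

d^3_{0,-1}(β=1.5371) via Wigner's sum:
With c≡cos(β/2)=0.718919 and s≡sin(β/2)=0.695094, N=[6·6·2·24]^{1/2}=41.569219
Admissible k: 0..2 (factorial args all ≥0)
  k=0: (−1)^1·41.5692/(12)·0.7189^5·0.6951^1 = -0.462418
  k=1: (−1)^2·41.5692/(4)·0.7189^3·0.6951^3 = +1.296827
  k=2: (−1)^3·41.5692/(12)·0.7189^1·0.6951^5 = -0.404098
d^3_{0,-1}(1.5371) = -0.462418 +1.296827 -0.404098 = +0.430311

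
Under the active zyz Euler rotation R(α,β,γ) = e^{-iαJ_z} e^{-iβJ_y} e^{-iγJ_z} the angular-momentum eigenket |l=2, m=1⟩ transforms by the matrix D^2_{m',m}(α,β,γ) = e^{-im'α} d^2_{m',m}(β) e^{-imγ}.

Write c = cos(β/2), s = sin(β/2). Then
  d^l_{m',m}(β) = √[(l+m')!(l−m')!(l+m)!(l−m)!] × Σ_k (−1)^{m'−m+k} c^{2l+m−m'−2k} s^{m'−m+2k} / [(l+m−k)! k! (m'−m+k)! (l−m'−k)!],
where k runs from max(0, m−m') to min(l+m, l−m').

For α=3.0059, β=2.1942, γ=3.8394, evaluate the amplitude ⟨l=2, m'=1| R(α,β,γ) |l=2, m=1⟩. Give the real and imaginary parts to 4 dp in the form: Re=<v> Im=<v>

First d^2_{1,1}(β=2.1942), then the phase factors e^{-i(1)α} and e^{-i(1)γ}:
c=cos(2.1942/2)=0.456179, s=sin(2.1942/2)=0.889888; N=√[6·1·6·1]=6.000000
The bounds max(0,m−m')=0 and min(l+m,l−m')=1 give 2 terms
  k=0: (−1)^0·6.0000/(6)·0.4562^4·0.8899^0 = +0.043305
  k=1: (−1)^1·6.0000/(2)·0.4562^2·0.8899^2 = -0.494381
d^2_{1,1}(2.1942) = +0.043305 -0.494381 = -0.451076
Attach z-rotation phases: D = e^{-i(1)(3.0059)}·(-0.451076)·e^{-i(1)(3.8394)} = -0.381669+0.240413i

Re=-0.3817 Im=0.2404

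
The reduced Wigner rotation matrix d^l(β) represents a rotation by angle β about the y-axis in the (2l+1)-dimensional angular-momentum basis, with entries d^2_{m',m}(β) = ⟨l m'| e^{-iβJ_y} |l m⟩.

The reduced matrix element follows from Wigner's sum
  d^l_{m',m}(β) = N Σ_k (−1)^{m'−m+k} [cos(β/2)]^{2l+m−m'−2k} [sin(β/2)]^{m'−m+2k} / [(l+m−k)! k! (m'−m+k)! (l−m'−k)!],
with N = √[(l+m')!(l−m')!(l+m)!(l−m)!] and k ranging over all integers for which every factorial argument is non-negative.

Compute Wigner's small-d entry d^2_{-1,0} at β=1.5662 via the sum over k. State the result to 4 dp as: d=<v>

d^2_{-1,0}(β=1.5662) via Wigner's sum:
Half-angle: c=0.708730, s=0.705480. N=√(1·6·2·2)=4.898979
The bounds max(0,m−m')=1 and min(l+m,l−m')=2 give 2 terms
  k=1: (−1)^0·4.8990/(2)·0.7087^3·0.7055^1 = +0.615181
  k=2: (−1)^1·4.8990/(2)·0.7087^1·0.7055^3 = -0.609551
d^2_{-1,0}(1.5662) = +0.615181 -0.609551 = +0.005629

d=0.0056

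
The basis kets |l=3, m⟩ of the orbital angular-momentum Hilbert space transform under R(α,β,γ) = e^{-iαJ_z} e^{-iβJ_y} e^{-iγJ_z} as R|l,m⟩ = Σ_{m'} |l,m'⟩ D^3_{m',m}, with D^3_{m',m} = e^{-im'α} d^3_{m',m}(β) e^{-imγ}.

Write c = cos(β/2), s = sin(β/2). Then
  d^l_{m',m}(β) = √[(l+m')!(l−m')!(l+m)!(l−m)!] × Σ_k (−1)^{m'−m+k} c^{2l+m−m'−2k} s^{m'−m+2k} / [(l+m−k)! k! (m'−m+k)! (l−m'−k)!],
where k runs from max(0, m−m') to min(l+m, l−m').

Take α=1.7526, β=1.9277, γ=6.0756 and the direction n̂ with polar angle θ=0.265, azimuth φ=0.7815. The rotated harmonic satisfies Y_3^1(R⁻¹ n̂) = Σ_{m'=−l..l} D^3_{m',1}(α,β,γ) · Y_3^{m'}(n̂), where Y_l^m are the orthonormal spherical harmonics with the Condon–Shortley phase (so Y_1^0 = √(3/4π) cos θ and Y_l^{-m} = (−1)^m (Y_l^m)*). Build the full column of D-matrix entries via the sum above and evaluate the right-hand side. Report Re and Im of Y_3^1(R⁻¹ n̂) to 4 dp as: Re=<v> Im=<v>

Need the full column D^3_{m',1} for m'=−3..3 at α=1.7526, β=1.9277, γ=6.0756.
cos(β/2)=0.570362, sin(β/2)=0.821394
d^3_{-3,1}: single k=4 term ⇒ +0.573524;  D = +0.392192-0.418468i
d^3_{-2,1}: k∈[3..4] ⇒ +0.650332 -0.674383 = -0.024051;  D = +0.020233+0.013003i
d^3_{-1,1}: k∈[2..4] ⇒ +0.428406 -1.184666 +0.307120 = -0.449141;  D = +0.170504-0.415518i
d^3_{0,1}: k∈[1..3] ⇒ +0.171749 -1.068605 +0.738750 = -0.158106;  D = -0.154712-0.032585i
d^3_{1,1}: k∈[0..2] ⇒ +0.034427 -0.571208 +0.888500 = +0.351719;  D = +0.009067-0.351602i
d^3_{2,1}: k∈[0..1] ⇒ -0.156785 +0.650332 = +0.493548;  D = -0.487553+0.076692i
d^3_{3,1}: single k=0 term ⇒ +0.276535;  D = +0.091654+0.260905i
Y_3^{m'}(θ=0.265,φ=0.7815) and Σ D·Y over m':
  (+0.3922-0.4185i)·(-0.0052-0.0054i)  (+0.0202+0.0130i)·(+0.0005-0.0677i)  (+0.1705-0.4155i)·(+0.2197-0.2180i)  (-0.1547-0.0326i)·(+0.5968+0.0000i)  (+0.0091-0.3516i)·(-0.2197-0.2180i)  (-0.4876+0.0767i)·(+0.0005+0.0677i)  (+0.0917+0.2609i)·(+0.0052-0.0054i)
Y_3^1(R⁻¹ n̂) = -0.231081-0.105985i

Re=-0.2311 Im=-0.1060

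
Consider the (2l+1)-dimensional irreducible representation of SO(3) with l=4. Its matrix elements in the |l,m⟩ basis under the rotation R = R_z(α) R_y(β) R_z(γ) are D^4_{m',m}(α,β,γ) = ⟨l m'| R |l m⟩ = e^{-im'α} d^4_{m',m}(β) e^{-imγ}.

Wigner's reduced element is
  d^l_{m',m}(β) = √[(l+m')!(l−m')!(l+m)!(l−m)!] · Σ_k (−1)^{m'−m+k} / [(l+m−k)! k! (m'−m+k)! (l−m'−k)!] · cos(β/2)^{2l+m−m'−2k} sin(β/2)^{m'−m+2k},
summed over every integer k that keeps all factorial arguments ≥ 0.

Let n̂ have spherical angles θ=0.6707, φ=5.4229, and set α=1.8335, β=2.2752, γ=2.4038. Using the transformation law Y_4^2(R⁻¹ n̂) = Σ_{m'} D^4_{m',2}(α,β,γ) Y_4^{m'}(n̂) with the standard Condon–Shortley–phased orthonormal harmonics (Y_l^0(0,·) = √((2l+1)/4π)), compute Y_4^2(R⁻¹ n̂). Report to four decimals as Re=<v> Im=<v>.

Re=-0.2173 Im=-0.0095

Need the full column D^4_{m',2} for m'=−4..4 at α=1.8335, β=2.2752, γ=2.4038.
cos(β/2)=0.419774, sin(β/2)=0.907629
d^4_{-4,2}: single k=6 term ⇒ +0.521266;  D = -0.425698+0.300831i
d^4_{-3,2}: k∈[5..6] ⇒ +0.511414 -0.796961 = -0.285546;  D = -0.219699-0.182399i
d^4_{-2,2}: k∈[4..6] ⇒ +0.316072 -1.182120 +0.460538 = -0.405510;  D = -0.169117+0.368561i
d^4_{-1,2}: k∈[3..5] ⇒ +0.137822 -0.966482 +0.903669 = +0.075008;  D = -0.073958-0.012505i
d^4_{0,2}: k∈[2..4] ⇒ +0.042759 -0.533071 +0.934548 = +0.444236;  D = +0.042232+0.442224i
d^4_{1,2}: k∈[1..3] ⇒ +0.008844 -0.206732 +0.644322 = +0.446433;  D = +0.418142-0.156395i
d^4_{2,2}: k∈[0..2] ⇒ +0.000964 -0.054087 +0.316072 = +0.262950;  D = -0.152915-0.213914i
d^4_{3,2}: k∈[0..1] ⇒ -0.007800 +0.109393 = +0.101593;  D = -0.064469+0.078516i
d^4_{4,2}: single k=0 term ⇒ +0.023850;  D = +0.021731+0.009829i
Y_4^{m'}(θ=0.6707,φ=5.4229) and Σ D·Y over m':
  (-0.4257+0.3008i)·(-0.0631-0.0195i)  (-0.2197-0.1824i)·(-0.1994+0.1252i)  (-0.1691+0.3686i)·(-0.0636+0.4211i)  (-0.0740-0.0125i)·(+0.1947+0.2263i)  (+0.0422+0.4422i)·(-0.2358+0.0000i)  (+0.4181-0.1564i)·(-0.1947+0.2263i)  (-0.1529-0.2139i)·(-0.0636-0.4211i)  (-0.0645+0.0785i)·(+0.1994+0.1252i)  (+0.0217+0.0098i)·(-0.0631+0.0195i)
Y_4^2(R⁻¹ n̂) = -0.217274-0.009480i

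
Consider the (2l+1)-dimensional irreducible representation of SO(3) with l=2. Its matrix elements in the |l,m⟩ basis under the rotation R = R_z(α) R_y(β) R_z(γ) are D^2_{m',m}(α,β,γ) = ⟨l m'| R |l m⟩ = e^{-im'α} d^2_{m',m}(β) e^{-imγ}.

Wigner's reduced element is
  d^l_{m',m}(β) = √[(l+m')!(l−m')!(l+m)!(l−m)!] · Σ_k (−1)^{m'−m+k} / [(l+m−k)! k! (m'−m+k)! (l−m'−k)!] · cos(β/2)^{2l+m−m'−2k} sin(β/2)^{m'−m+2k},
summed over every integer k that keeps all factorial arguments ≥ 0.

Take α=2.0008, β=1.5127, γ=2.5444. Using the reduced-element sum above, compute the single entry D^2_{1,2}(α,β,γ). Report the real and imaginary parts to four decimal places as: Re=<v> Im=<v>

D^2_{1,2}(2.0008,1.5127,2.5444) = e^{-i·1·2.0008}·d^2_{1,2}(1.5127)·e^{-i·2·2.5444}. Compute d first:
c=cos(1.5127/2)=0.727346, s=sin(1.5127/2)=0.686271; N=√[6·1·24·1]=12.000000
k∈{1} keeps every argument non-negative
  k=1: (−1)^0·12.0000/(6)·0.7273^3·0.6863^1 = +0.528139
d^2_{1,2}(1.5127) = +0.528139
Attach z-rotation phases: D = e^{-i(1)(2.0008)}·(+0.528139)·e^{-i(2)(2.5444)} = +0.365520-0.381216i

Re=0.3655 Im=-0.3812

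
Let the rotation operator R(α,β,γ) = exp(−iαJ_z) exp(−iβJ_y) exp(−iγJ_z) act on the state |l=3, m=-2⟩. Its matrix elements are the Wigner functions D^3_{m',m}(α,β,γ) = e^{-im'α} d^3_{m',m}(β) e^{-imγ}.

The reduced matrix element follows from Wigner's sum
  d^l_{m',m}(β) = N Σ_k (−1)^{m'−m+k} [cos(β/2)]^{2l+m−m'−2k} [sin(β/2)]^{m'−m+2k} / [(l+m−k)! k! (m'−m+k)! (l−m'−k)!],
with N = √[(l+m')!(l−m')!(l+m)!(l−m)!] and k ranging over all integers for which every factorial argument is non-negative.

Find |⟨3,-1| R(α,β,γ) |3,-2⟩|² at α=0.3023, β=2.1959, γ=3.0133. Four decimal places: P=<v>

Split into d^3_{-1,-2}(β=2.1959) × two z-phases.
c=cos(2.1959/2)=0.455422, s=sin(2.1959/2)=0.890276; N=√[2·24·1·120]=75.894664
k: max(0,(-2)−(-1))=0 … min(3+(-2),3−(-1))=1
  k=0: (−1)^1·75.8947/(24)·0.4554^5·0.8903^1 = -0.055156
  k=1: (−1)^2·75.8947/(12)·0.4554^3·0.8903^3 = +0.421547
d^3_{-1,-2}(2.1959) = -0.055156 +0.421547 = +0.366391
|D^3_{-1,-2}|² = |d^3_{-1,-2}(β)|² = (+0.366391)² = 0.134242 (the z-rotation phases have unit modulus)

P=0.1342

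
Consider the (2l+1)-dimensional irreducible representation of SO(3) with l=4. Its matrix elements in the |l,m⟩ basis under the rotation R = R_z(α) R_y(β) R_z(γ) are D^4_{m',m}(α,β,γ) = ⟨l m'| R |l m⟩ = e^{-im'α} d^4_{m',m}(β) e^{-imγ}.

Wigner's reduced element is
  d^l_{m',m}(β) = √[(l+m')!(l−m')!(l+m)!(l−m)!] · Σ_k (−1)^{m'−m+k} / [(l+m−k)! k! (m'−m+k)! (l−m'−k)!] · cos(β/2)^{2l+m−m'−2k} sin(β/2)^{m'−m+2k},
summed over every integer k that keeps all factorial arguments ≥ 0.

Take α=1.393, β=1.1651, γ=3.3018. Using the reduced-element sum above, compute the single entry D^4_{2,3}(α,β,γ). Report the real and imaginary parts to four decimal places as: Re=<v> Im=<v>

Re=-0.1747 Im=0.0220

First d^4_{2,3}(β=1.1651), then the phase factors e^{-i(2)α} and e^{-i(3)γ}:
c=cos(1.1651/2)=0.835062, s=sin(1.1651/2)=0.550155; N=√[720·2·5040·1]=2693.993318
Admissible k: 1..2 (factorial args all ≥0)
  k=1: (−1)^0·2693.9933/(720)·0.8351^7·0.5502^1 = +0.582884
  k=2: (−1)^1·2693.9933/(240)·0.8351^5·0.5502^3 = -0.758989
d^4_{2,3}(1.1651) = +0.582884 -0.758989 = -0.176105
D = (-0.937440-0.348146i)·(-0.176105)·(-0.886708+0.462331i) = -0.174731+0.021961i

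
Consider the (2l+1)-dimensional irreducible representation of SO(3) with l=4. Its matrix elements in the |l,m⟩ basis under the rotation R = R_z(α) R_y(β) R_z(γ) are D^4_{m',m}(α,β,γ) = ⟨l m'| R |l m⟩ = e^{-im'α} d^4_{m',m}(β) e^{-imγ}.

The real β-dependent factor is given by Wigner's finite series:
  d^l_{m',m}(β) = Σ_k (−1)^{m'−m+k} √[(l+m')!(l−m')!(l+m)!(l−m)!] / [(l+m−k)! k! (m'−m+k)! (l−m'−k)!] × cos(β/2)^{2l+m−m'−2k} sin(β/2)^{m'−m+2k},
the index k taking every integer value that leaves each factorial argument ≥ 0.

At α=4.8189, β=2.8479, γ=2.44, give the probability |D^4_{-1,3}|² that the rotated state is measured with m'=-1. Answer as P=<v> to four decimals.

P=0.0235

D^4_{-1,3}(4.8189,2.8479,2.44) = e^{-i·-1·4.8189}·d^4_{-1,3}(2.8479)·e^{-i·3·2.44}. Compute d first:
Half-angle: c=0.146319, s=0.989237. N=√(6·120·5040·1)=1904.940944
Admissible k: 4..5 (factorial args all ≥0)
  k=4: (−1)^0·1904.9409/(144)·0.1463^4·0.9892^4 = +0.005807
  k=5: (−1)^1·1904.9409/(240)·0.1463^2·0.9892^6 = -0.159249
d^4_{-1,3}(2.8479) = +0.005807 -0.159249 = -0.153442
|D^4_{-1,3}|² = |d^4_{-1,3}(β)|² = (-0.153442)² = 0.023544 (the z-rotation phases have unit modulus)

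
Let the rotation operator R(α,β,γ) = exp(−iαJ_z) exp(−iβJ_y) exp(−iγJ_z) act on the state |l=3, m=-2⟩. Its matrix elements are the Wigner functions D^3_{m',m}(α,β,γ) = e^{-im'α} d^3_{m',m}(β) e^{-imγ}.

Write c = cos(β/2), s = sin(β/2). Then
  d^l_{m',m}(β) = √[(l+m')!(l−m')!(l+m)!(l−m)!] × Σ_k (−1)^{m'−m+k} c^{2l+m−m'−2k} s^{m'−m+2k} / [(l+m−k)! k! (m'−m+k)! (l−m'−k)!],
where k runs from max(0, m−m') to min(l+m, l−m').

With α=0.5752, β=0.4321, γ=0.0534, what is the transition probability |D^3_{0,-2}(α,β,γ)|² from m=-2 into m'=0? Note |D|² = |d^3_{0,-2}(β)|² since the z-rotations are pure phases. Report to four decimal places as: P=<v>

First d^3_{0,-2}(β=0.4321), then the phase factors e^{-i(0)α} and e^{-i(-2)γ}:
With c≡cos(β/2)=0.976752 and s≡sin(β/2)=0.214373, N=[6·6·1·120]^{1/2}=65.726707
k∈{0,1} keeps every argument non-negative
  k=0: (−1)^2·65.7267/(12)·0.9768^4·0.2144^2 = +0.229107
  k=1: (−1)^3·65.7267/(12)·0.9768^2·0.2144^4 = -0.011036
d^3_{0,-2}(0.4321) = +0.229107 -0.011036 = +0.218071
|D^3_{0,-2}|² = |d^3_{0,-2}(β)|² = (+0.218071)² = 0.047555 (the z-rotation phases have unit modulus)

P=0.0476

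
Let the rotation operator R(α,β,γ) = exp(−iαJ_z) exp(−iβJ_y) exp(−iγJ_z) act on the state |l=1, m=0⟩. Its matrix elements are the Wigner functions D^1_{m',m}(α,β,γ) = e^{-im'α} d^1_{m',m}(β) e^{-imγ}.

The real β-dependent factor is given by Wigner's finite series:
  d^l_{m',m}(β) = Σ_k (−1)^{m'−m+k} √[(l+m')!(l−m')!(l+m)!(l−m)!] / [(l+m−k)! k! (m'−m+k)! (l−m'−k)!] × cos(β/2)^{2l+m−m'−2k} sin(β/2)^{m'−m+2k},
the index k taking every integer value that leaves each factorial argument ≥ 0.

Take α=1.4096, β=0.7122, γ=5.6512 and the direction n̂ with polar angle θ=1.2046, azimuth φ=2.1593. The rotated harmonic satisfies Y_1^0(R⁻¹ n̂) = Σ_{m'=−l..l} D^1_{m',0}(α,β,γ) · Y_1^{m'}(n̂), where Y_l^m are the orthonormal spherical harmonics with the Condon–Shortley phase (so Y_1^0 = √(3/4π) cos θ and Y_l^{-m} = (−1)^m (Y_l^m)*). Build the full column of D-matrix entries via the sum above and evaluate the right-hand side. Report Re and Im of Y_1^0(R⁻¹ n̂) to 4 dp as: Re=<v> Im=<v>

Re=0.3506 Im=0.0000

Need the full column D^1_{m',0} for m'=−1..1 at α=1.4096, β=0.7122, γ=5.6512.
cos(β/2)=0.937264, sin(β/2)=0.348622
d^1_{-1,0}: single k=1 term ⇒ +0.462095;  D = +0.074166+0.456104i
d^1_{0,0}: k∈[0..1] ⇒ +0.878463 -0.121537 = +0.756926;  D = +0.756926+0.000000i
d^1_{1,0}: single k=0 term ⇒ -0.462095;  D = -0.074166+0.456104i
Y_1^{m'}(θ=1.2046,φ=2.1593) and Σ D·Y over m':
  (+0.0742+0.4561i)·(-0.1791-0.2683i)  (+0.7569+0.0000i)·(+0.1750+0.0000i)  (-0.0742+0.4561i)·(+0.1791-0.2683i)
Y_1^0(R⁻¹ n̂) = +0.350626+0.000000i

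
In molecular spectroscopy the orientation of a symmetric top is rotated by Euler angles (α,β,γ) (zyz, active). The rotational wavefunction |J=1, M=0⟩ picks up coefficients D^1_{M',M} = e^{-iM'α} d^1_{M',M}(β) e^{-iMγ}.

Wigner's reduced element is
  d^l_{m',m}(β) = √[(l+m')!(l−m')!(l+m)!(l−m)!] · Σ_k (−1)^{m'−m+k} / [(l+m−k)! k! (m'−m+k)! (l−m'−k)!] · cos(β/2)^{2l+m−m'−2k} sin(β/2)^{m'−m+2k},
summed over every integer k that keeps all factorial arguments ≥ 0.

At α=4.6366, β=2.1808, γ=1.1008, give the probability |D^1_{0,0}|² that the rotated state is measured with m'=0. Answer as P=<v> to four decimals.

P=0.3282

First d^1_{0,0}(β=2.1808), then the phase factors e^{-i(0)α} and e^{-i(0)γ}:
Half-angle: c=0.462131, s=0.886812. N=√(1·1·1·1)=1.000000
The bounds max(0,m−m')=0 and min(l+m,l−m')=1 give 2 terms
  k=0: (−1)^0·1.0000/(1)·0.4621^2·0.8868^0 = +0.213565
  k=1: (−1)^1·1.0000/(1)·0.4621^0·0.8868^2 = -0.786435
d^1_{0,0}(2.1808) = +0.213565 -0.786435 = -0.572870
|D^1_{0,0}|² = |d^1_{0,0}(β)|² = (-0.572870)² = 0.328181 (the z-rotation phases have unit modulus)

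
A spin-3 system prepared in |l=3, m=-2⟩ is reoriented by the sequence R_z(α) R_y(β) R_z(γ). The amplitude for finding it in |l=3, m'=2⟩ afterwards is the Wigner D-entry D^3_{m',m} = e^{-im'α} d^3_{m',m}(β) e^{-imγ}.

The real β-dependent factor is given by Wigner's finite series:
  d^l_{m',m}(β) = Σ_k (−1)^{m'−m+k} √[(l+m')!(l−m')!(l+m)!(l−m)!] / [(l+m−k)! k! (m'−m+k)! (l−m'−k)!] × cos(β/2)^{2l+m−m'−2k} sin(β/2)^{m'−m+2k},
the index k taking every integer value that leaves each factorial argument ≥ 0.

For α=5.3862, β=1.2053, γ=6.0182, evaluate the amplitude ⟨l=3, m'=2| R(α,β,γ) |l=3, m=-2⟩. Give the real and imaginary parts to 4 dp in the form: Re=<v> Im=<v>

Split into d^3_{2,-2}(β=1.2053) × two z-phases.
Half-angle: c=0.823836, s=0.566828. N=√(120·1·1·120)=120.000000
The bounds max(0,m−m')=0 and min(l+m,l−m')=1 give 2 terms
  k=0: (−1)^4·120.0000/(24)·0.8238^2·0.5668^4 = +0.350313
  k=1: (−1)^5·120.0000/(120)·0.8238^0·0.5668^6 = -0.033167
d^3_{2,-2}(1.2053) = +0.350313 -0.033167 = +0.317146
D = (-0.221326+0.975200i)·(+0.317146)·(+0.862822-0.505508i) = +0.095780+0.302337i

Re=0.0958 Im=0.3023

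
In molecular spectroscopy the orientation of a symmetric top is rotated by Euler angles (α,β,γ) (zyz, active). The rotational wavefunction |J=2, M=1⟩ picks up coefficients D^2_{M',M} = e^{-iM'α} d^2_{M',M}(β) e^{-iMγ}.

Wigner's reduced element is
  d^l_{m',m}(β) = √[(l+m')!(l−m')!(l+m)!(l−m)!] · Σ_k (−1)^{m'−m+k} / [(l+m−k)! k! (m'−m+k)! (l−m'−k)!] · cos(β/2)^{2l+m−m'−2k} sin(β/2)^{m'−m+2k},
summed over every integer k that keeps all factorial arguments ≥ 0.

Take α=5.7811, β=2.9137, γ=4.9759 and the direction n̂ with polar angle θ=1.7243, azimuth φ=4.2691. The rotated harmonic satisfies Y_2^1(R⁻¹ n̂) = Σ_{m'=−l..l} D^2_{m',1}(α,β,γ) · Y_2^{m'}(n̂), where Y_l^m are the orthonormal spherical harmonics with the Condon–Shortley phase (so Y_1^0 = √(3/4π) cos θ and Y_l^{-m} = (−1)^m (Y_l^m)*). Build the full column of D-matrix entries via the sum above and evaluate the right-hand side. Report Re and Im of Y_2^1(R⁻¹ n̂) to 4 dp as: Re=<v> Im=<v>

Need the full column D^2_{m',1} for m'=−2..2 at α=5.7811, β=2.9137, γ=4.9759.
cos(β/2)=0.113700, sin(β/2)=0.993515
d^2_{-2,1}: single k=3 term ⇒ +0.223004;  D = +0.212838+0.066566i
d^2_{-1,1}: k∈[2..3] ⇒ +0.038282 -0.974312 = -0.936030;  D = -0.648638-0.674849i
d^2_{0,1}: k∈[1..2] ⇒ +0.003577 -0.273124 = -0.269546;  D = -0.070209-0.260242i
d^2_{1,1}: k∈[0..1] ⇒ +0.000167 -0.038282 = -0.038115;  D = +0.009007-0.037035i
d^2_{2,1}: single k=0 term ⇒ -0.002921;  D = +0.001971-0.002156i
Y_2^{m'}(θ=1.7243,φ=4.2691) and Σ D·Y over m':
  (+0.2128+0.0666i)·(-0.2384-0.2923i)  (-0.6486-0.6748i)·(+0.0501-0.1055i)  (-0.0702-0.2602i)·(-0.2933+0.0000i)  (+0.0090-0.0370i)·(-0.0501-0.1055i)  (+0.0020-0.0022i)·(-0.2384+0.2923i)
Y_2^1(R⁻¹ n̂) = -0.118537+0.034836i

Re=-0.1185 Im=0.0348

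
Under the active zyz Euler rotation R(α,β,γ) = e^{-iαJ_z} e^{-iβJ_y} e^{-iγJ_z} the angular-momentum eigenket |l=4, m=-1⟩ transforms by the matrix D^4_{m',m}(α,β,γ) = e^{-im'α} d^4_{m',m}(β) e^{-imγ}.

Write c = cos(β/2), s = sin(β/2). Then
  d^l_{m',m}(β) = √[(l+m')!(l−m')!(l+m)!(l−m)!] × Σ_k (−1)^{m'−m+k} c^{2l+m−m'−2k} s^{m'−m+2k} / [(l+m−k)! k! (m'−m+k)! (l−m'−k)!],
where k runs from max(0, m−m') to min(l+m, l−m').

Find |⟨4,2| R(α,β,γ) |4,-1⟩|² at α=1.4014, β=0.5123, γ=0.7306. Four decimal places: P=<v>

P=0.0307

Split into d^4_{2,-1}(β=0.5123) × two z-phases.
Half-angle: c=0.967373, s=0.253358. N=√(720·2·6·120)=1018.233765
The bounds max(0,m−m')=0 and min(l+m,l−m')=2 give 3 terms
  k=0: (−1)^3·1018.2338/(72)·0.9674^5·0.2534^3 = -0.194844
  k=1: (−1)^4·1018.2338/(48)·0.9674^3·0.2534^5 = +0.020048
  k=2: (−1)^5·1018.2338/(240)·0.9674^1·0.2534^7 = -0.000275
d^4_{2,-1}(0.5123) = -0.194844 +0.020048 -0.000275 = -0.175072
|D^4_{2,-1}|² = |d^4_{2,-1}(β)|² = (-0.175072)² = 0.030650 (the z-rotation phases have unit modulus)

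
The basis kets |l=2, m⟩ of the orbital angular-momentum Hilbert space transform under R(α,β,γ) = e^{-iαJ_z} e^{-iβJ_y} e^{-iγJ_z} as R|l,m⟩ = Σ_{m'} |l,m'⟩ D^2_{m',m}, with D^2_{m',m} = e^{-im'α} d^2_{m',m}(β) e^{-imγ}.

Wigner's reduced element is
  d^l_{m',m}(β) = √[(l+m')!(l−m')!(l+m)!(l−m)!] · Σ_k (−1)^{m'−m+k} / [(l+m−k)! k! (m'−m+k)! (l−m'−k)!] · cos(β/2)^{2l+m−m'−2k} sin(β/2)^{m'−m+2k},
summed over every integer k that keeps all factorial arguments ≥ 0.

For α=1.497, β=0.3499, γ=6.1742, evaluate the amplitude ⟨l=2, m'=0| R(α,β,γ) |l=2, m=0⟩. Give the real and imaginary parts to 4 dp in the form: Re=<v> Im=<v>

Re=0.8237 Im=0.0000

D^2_{0,0}(1.497,0.3499,6.1742) = e^{-i·0·1.497}·d^2_{0,0}(0.3499)·e^{-i·0·6.1742}. Compute d first:
c=cos(0.3499/2)=0.984735, s=sin(0.3499/2)=0.174059; N=√[2·2·2·2]=4.000000
Admissible k: 0..2 (factorial args all ≥0)
  k=0: (−1)^0·4.0000/(4)·0.9847^4·0.1741^0 = +0.940325
  k=1: (−1)^1·4.0000/(1)·0.9847^2·0.1741^2 = -0.117514
  k=2: (−1)^2·4.0000/(4)·0.9847^0·0.1741^4 = +0.000918
d^2_{0,0}(0.3499) = +0.940325 -0.117514 +0.000918 = +0.823728
D = (+1.000000+0.000000i)·(+0.823728)·(+1.000000+0.000000i) = +0.823728+0.000000i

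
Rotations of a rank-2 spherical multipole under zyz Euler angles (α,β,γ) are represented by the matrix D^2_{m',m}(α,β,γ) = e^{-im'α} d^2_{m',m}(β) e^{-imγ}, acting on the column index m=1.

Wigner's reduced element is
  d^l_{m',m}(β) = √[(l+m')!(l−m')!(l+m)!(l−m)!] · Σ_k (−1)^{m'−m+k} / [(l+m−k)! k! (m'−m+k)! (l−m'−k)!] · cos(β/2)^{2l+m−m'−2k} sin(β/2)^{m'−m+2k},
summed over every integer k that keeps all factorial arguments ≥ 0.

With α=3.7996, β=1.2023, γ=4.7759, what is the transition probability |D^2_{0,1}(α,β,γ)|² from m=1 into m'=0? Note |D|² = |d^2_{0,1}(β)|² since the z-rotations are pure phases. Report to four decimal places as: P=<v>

Split into d^2_{0,1}(β=1.2023) × two z-phases.
Half-angle: c=0.824686, s=0.565591. N=√(2·2·6·1)=4.898979
k: max(0,(1)−(0))=1 … min(2+(1),2−(0))=2
  k=1: (−1)^0·4.8990/(2)·0.8247^3·0.5656^1 = +0.777041
  k=2: (−1)^1·4.8990/(2)·0.8247^1·0.5656^3 = -0.365487
d^2_{0,1}(1.2023) = +0.777041 -0.365487 = +0.411553
|D^2_{0,1}|² = |d^2_{0,1}(β)|² = (+0.411553)² = 0.169376 (the z-rotation phases have unit modulus)

P=0.1694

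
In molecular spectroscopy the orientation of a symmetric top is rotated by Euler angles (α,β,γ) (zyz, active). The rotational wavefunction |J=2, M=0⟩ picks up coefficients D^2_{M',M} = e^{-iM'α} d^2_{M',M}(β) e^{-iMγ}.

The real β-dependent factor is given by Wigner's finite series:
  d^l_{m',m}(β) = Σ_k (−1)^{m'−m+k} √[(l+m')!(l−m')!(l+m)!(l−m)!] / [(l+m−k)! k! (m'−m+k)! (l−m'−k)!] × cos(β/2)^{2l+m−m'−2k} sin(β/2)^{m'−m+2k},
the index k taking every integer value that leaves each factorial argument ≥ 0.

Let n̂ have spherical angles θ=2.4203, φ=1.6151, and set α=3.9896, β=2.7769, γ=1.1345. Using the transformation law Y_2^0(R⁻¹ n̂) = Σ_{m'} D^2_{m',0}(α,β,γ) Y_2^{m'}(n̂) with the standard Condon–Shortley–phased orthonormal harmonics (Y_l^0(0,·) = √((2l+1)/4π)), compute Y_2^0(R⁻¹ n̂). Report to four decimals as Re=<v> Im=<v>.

Re=-0.0476 Im=0.0000

Need the full column D^2_{m',0} for m'=−2..2 at α=3.9896, β=2.7769, γ=1.1345.
cos(β/2)=0.181337, sin(β/2)=0.983421
d^2_{-2,0}: single k=2 term ⇒ +0.077899;  D = -0.009729+0.077289i
d^2_{-1,0}: k∈[1..2] ⇒ +0.014364 -0.422456 = -0.408092;  D = +0.269944+0.306054i
d^2_{0,0}: k∈[0..2] ⇒ +0.001081 -0.127208 +0.935315 = +0.809188;  D = +0.809188+0.000000i
d^2_{1,0}: k∈[0..1] ⇒ -0.014364 +0.422456 = +0.408092;  D = -0.269944+0.306054i
d^2_{2,0}: single k=0 term ⇒ +0.077899;  D = -0.009729-0.077289i
Y_2^{m'}(θ=2.4203,φ=1.6151) and Σ D·Y over m':
  (-0.0097+0.0773i)·(-0.1678+0.0149i)  (+0.2699+0.3061i)·(+0.0170+0.3827i)  (+0.8092+0.0000i)·(+0.2182+0.0000i)  (-0.2699+0.3061i)·(-0.0170+0.3827i)  (-0.0097-0.0773i)·(-0.1678-0.0149i)
Y_2^0(R⁻¹ n̂) = -0.047597-0.000000i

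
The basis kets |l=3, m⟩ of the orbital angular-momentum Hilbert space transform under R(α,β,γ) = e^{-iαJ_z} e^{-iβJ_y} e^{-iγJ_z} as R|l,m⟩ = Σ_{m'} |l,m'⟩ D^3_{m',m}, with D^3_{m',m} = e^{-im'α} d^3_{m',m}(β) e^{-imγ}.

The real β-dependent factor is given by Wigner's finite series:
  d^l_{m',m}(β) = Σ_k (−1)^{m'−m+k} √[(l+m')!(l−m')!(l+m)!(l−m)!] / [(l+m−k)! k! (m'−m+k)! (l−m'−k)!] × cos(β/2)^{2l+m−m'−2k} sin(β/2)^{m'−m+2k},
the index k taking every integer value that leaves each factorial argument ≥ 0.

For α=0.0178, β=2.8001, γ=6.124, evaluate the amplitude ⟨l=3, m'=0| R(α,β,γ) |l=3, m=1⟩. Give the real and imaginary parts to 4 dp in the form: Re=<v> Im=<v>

Re=0.4924 Im=0.0791

Split into d^3_{0,1}(β=2.8001) × two z-phases.
c=cos(2.8001/2)=0.169918, s=sin(2.8001/2)=0.985458; N=√[6·6·24·2]=41.569219
k: max(0,(1)−(0))=1 … min(3+(1),3−(0))=3
  k=1: (−1)^0·41.5692/(12)·0.1699^5·0.9855^1 = +0.000484
  k=2: (−1)^1·41.5692/(4)·0.1699^3·0.9855^3 = -0.048791
  k=3: (−1)^2·41.5692/(12)·0.1699^1·0.9855^5 = +0.547042
d^3_{0,1}(2.8001) = +0.000484 -0.048791 +0.547042 = +0.498734
Attach z-rotation phases: D = e^{-i(0)(0.0178)}·(+0.498734)·e^{-i(1)(6.124)} = +0.492429+0.079056i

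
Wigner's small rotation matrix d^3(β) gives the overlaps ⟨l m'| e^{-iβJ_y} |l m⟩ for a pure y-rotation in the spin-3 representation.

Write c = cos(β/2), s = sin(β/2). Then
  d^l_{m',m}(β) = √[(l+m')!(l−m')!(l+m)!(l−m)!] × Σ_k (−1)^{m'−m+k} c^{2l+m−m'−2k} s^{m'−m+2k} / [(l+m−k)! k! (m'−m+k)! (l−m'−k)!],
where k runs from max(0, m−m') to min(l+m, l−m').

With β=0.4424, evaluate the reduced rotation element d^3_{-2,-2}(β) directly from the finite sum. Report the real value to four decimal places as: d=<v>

d^3_{-2,-2}(β=0.4424) via Wigner's sum:
Half-angle: c=0.975635, s=0.219401. N=√(1·120·1·120)=120.000000
Admissible k: 0..1 (factorial args all ≥0)
  k=0: (−1)^0·120.0000/(120)·0.9756^6·0.2194^0 = +0.862430
  k=1: (−1)^1·120.0000/(24)·0.9756^4·0.2194^2 = -0.218069
d^3_{-2,-2}(0.4424) = +0.862430 -0.218069 = +0.644361

d=0.6444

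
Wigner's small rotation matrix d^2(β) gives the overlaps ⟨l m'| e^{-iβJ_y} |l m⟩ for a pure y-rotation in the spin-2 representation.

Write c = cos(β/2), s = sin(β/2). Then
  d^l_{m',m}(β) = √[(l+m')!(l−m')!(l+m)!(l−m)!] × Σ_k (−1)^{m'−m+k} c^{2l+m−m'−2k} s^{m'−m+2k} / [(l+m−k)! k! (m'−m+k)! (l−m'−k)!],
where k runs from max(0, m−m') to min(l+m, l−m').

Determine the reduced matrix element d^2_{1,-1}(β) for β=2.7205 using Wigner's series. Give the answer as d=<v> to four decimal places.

d=-0.7892

d^2_{1,-1}(β=2.7205) via Wigner's sum:
With c≡cos(β/2)=0.208994 and s≡sin(β/2)=0.977917, N=[6·1·1·6]^{1/2}=6.000000
k: max(0,(-1)−(1))=0 … min(2+(-1),2−(1))=1
  k=0: (−1)^2·6.0000/(2)·0.2090^2·0.9779^2 = +0.125312
  k=1: (−1)^3·6.0000/(6)·0.2090^0·0.9779^4 = -0.914551
d^2_{1,-1}(2.7205) = +0.125312 -0.914551 = -0.789238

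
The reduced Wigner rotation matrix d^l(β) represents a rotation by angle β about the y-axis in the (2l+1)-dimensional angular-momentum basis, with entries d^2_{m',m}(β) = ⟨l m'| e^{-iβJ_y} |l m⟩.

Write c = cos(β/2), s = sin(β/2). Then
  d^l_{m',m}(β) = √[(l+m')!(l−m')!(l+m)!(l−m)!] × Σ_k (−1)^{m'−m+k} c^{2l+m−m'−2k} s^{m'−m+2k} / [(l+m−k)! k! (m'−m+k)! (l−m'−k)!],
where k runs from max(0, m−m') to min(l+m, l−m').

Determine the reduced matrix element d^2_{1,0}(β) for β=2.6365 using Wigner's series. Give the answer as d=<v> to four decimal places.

d^2_{1,0}(β=2.6365) via Wigner's sum:
With c≡cos(β/2)=0.249870 and s≡sin(β/2)=0.968279, N=[6·1·2·2]^{1/2}=4.898979
k: max(0,(0)−(1))=0 … min(2+(0),2−(1))=1
  k=0: (−1)^1·4.8990/(2)·0.2499^3·0.9683^1 = -0.037002
  k=1: (−1)^2·4.8990/(2)·0.2499^1·0.9683^3 = +0.555638
d^2_{1,0}(2.6365) = -0.037002 +0.555638 = +0.518637

d=0.5186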